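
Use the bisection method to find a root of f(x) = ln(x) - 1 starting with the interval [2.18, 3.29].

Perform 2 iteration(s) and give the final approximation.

f(x) = ln(x) - 1
Initial interval: [2.18, 3.29]

Iteration 1:
  c_1 = (2.180000 + 3.290000)/2 = 2.735000
  f(c_1) = f(2.735000) = 0.006131
  f(a) × f(c) < 0, new interval: [2.180000, 2.735000]
Iteration 2:
  c_2 = (2.180000 + 2.735000)/2 = 2.457500
  f(c_2) = f(2.457500) = -0.100855
  f(a) × f(c) ≥ 0, new interval: [2.457500, 2.735000]

After 2 iteration(s), the approximation is c_2 = 2.457500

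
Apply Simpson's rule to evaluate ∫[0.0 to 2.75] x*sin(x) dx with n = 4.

f(x) = x*sin(x)
a = 0.0, b = 2.75, n = 4
h = (b - a)/n = 0.687500

Simpson's rule: (h/3)[f(x₀) + 4f(x₁) + 2f(x₂) + ... + f(xₙ)]

x_0 = 0.0000, f(x_0) = 0.000000, coefficient = 1
x_1 = 0.6875, f(x_1) = 0.436292, coefficient = 4
x_2 = 1.3750, f(x_2) = 1.348728, coefficient = 2
x_3 = 2.0625, f(x_3) = 1.818155, coefficient = 4
x_4 = 2.7500, f(x_4) = 1.049568, coefficient = 1

I ≈ (0.687500/3) × 12.764814 = 2.925270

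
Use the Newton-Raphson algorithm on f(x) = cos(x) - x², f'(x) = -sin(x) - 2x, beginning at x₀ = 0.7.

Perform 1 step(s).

f(x) = cos(x) - x²
f'(x) = -sin(x) - 2x
x₀ = 0.7

Newton-Raphson formula: x_{n+1} = x_n - f(x_n)/f'(x_n)

Iteration 1:
  f(0.700000) = 0.274842
  f'(0.700000) = -2.044218
  x_1 = 0.700000 - 0.274842/(-2.044218) = 0.834449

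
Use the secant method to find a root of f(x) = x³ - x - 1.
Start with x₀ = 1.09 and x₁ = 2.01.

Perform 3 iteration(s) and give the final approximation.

f(x) = x³ - x - 1
x₀ = 1.09, x₁ = 2.01

Secant formula: x_{n+1} = x_n - f(x_n)(x_n - x_{n-1})/(f(x_n) - f(x_{n-1}))

Iteration 1:
  f(1.090000) = -0.794971
  f(2.010000) = 5.110601
  x_2 = 2.010000 - 5.110601×(2.010000 - 1.090000)/(5.110601 - (-0.794971))
       = 1.213845
Iteration 2:
  f(2.010000) = 5.110601
  f(1.213845) = -0.425343
  x_3 = 1.213845 - (-0.425343)×(1.213845 - 2.010000)/(-0.425343 - 5.110601)
       = 1.275016
Iteration 3:
  f(1.213845) = -0.425343
  f(1.275016) = -0.202268
  x_4 = 1.275016 - (-0.202268)×(1.275016 - 1.213845)/(-0.202268 - (-0.425343))
       = 1.330481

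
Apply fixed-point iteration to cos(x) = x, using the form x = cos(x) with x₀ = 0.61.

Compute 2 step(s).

Equation: cos(x) = x
Fixed-point form: x = cos(x)
x₀ = 0.61

x_1 = g(0.610000) = 0.819648
x_2 = g(0.819648) = 0.682479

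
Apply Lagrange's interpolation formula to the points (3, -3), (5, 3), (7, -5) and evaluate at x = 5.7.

Lagrange interpolation formula:
P(x) = Σ yᵢ × Lᵢ(x)
where Lᵢ(x) = Π_{j≠i} (x - xⱼ)/(xᵢ - xⱼ)

L_0(5.7) = (5.7 - 5)/(3 - 5) × (5.7 - 7)/(3 - 7) = -0.113750
L_1(5.7) = (5.7 - 3)/(5 - 3) × (5.7 - 7)/(5 - 7) = 0.877500
L_2(5.7) = (5.7 - 3)/(7 - 3) × (5.7 - 5)/(7 - 5) = 0.236250

P(5.7) = (-3)×L_0(5.7) + 3×L_1(5.7) + (-5)×L_2(5.7)
P(5.7) = 1.792500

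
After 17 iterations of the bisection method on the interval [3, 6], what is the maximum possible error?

Bisection error bound: |error| ≤ (b-a)/2^n
|error| ≤ (6 - 3)/2^17 = 3/2^17
|error| ≤ 0.0000228882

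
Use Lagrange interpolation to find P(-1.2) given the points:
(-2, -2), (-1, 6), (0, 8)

Lagrange interpolation formula:
P(x) = Σ yᵢ × Lᵢ(x)
where Lᵢ(x) = Π_{j≠i} (x - xⱼ)/(xᵢ - xⱼ)

L_0(-1.2) = (-1.2 - (-1))/(-2 - (-1)) × (-1.2 - 0)/(-2 - 0) = 0.120000
L_1(-1.2) = (-1.2 - (-2))/(-1 - (-2)) × (-1.2 - 0)/(-1 - 0) = 0.960000
L_2(-1.2) = (-1.2 - (-2))/(0 - (-2)) × (-1.2 - (-1))/(0 - (-1)) = -0.080000

P(-1.2) = (-2)×L_0(-1.2) + 6×L_1(-1.2) + 8×L_2(-1.2)
P(-1.2) = 4.880000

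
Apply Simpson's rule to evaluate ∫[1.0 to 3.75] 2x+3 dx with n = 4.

f(x) = 2x+3
a = 1.0, b = 3.75, n = 4
h = (b - a)/n = 0.687500

Simpson's rule: (h/3)[f(x₀) + 4f(x₁) + 2f(x₂) + ... + f(xₙ)]

x_0 = 1.0000, f(x_0) = 5.000000, coefficient = 1
x_1 = 1.6875, f(x_1) = 6.375000, coefficient = 4
x_2 = 2.3750, f(x_2) = 7.750000, coefficient = 2
x_3 = 3.0625, f(x_3) = 9.125000, coefficient = 4
x_4 = 3.7500, f(x_4) = 10.500000, coefficient = 1

I ≈ (0.687500/3) × 93.000000 = 21.312500
Exact value: 21.312500
Error: 0.000000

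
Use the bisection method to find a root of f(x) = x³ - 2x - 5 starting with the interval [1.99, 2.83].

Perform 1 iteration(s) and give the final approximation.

f(x) = x³ - 2x - 5
Initial interval: [1.99, 2.83]

Iteration 1:
  c_1 = (1.990000 + 2.830000)/2 = 2.410000
  f(c_1) = f(2.410000) = 4.177521
  f(a) × f(c) < 0, new interval: [1.990000, 2.410000]

After 1 iteration(s), the approximation is c_1 = 2.410000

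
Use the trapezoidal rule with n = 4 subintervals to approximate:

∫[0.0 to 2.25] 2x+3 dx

f(x) = 2x+3
a = 0.0, b = 2.25, n = 4
h = (b - a)/n = 0.562500

Trapezoidal rule: (h/2)[f(x₀) + 2f(x₁) + 2f(x₂) + ... + f(xₙ)]

x_0 = 0.0000, f(x_0) = 3.000000, coefficient = 1
x_1 = 0.5625, f(x_1) = 4.125000, coefficient = 2
x_2 = 1.1250, f(x_2) = 5.250000, coefficient = 2
x_3 = 1.6875, f(x_3) = 6.375000, coefficient = 2
x_4 = 2.2500, f(x_4) = 7.500000, coefficient = 1

I ≈ (0.562500/2) × 42.000000 = 11.812500
Exact value: 11.812500
Error: 0.000000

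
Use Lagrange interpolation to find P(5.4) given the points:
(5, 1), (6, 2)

Lagrange interpolation formula:
P(x) = Σ yᵢ × Lᵢ(x)
where Lᵢ(x) = Π_{j≠i} (x - xⱼ)/(xᵢ - xⱼ)

L_0(5.4) = (5.4 - 6)/(5 - 6) = 0.600000
L_1(5.4) = (5.4 - 5)/(6 - 5) = 0.400000

P(5.4) = 1×L_0(5.4) + 2×L_1(5.4)
P(5.4) = 1.400000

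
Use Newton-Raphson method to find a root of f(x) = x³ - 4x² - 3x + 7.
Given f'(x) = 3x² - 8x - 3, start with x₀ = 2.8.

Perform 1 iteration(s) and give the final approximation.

f(x) = x³ - 4x² - 3x + 7
f'(x) = 3x² - 8x - 3
x₀ = 2.8

Newton-Raphson formula: x_{n+1} = x_n - f(x_n)/f'(x_n)

Iteration 1:
  f(2.800000) = -10.808000
  f'(2.800000) = -1.880000
  x_1 = 2.800000 - (-10.808000)/(-1.880000) = -2.948936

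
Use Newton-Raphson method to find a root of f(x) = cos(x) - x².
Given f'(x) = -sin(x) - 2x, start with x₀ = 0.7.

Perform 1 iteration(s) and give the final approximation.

f(x) = cos(x) - x²
f'(x) = -sin(x) - 2x
x₀ = 0.7

Newton-Raphson formula: x_{n+1} = x_n - f(x_n)/f'(x_n)

Iteration 1:
  f(0.700000) = 0.274842
  f'(0.700000) = -2.044218
  x_1 = 0.700000 - 0.274842/(-2.044218) = 0.834449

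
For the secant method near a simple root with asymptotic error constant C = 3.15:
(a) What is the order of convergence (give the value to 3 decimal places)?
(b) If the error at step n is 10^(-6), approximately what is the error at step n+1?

(a) Secant method has superlinear convergence with order φ = (1+√5)/2 ≈ 1.618.
    This means |e_{n+1}| ≈ C|e_n|^1.618.

(b) With |e_n| = 10^(-6) and C = 3.15:
    |e_{n+1}| ≈ 3.15 × (10^(-6))^1.618 = 3.15 × 10^(-9.71)

(a) ≈ 1.618 (golden ratio); (b) |e_{n+1}| ≈ 6.167e-10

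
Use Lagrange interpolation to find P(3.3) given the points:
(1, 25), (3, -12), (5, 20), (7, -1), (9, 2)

Lagrange interpolation formula:
P(x) = Σ yᵢ × Lᵢ(x)
where Lᵢ(x) = Π_{j≠i} (x - xⱼ)/(xᵢ - xⱼ)

L_0(3.3) = (3.3 - 3)/(1 - 3) × (3.3 - 5)/(1 - 5) × (3.3 - 7)/(1 - 7) × (3.3 - 9)/(1 - 9) = -0.028010
L_1(3.3) = (3.3 - 1)/(3 - 1) × (3.3 - 5)/(3 - 5) × (3.3 - 7)/(3 - 7) × (3.3 - 9)/(3 - 9) = 0.858978
L_2(3.3) = (3.3 - 1)/(5 - 1) × (3.3 - 3)/(5 - 3) × (3.3 - 7)/(5 - 7) × (3.3 - 9)/(5 - 9) = 0.227377
L_3(3.3) = (3.3 - 1)/(7 - 1) × (3.3 - 3)/(7 - 3) × (3.3 - 5)/(7 - 5) × (3.3 - 9)/(7 - 9) = -0.069647
L_4(3.3) = (3.3 - 1)/(9 - 1) × (3.3 - 3)/(9 - 3) × (3.3 - 5)/(9 - 5) × (3.3 - 7)/(9 - 7) = 0.011302

P(3.3) = 25×L_0(3.3) + (-12)×L_1(3.3) + 20×L_2(3.3) + (-1)×L_3(3.3) + 2×L_4(3.3)
P(3.3) = -6.368209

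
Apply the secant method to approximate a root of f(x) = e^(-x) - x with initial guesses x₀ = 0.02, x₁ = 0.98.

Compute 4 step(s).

f(x) = e^(-x) - x
x₀ = 0.02, x₁ = 0.98

Secant formula: x_{n+1} = x_n - f(x_n)(x_n - x_{n-1})/(f(x_n) - f(x_{n-1}))

Iteration 1:
  f(0.020000) = 0.960199
  f(0.980000) = -0.604689
  x_2 = 0.980000 - (-0.604689)×(0.980000 - 0.020000)/(-0.604689 - 0.960199)
       = 0.609046
Iteration 2:
  f(0.980000) = -0.604689
  f(0.609046) = -0.065176
  x_3 = 0.609046 - (-0.065176)×(0.609046 - 0.980000)/(-0.065176 - (-0.604689))
       = 0.564232
Iteration 3:
  f(0.609046) = -0.065176
  f(0.564232) = 0.004564
  x_4 = 0.564232 - 0.004564×(0.564232 - 0.609046)/(0.004564 - (-0.065176))
       = 0.567165
Iteration 4:
  f(0.564232) = 0.004564
  f(0.567165) = -0.000034
  x_5 = 0.567165 - (-0.000034)×(0.567165 - 0.564232)/(-0.000034 - 0.004564)
       = 0.567143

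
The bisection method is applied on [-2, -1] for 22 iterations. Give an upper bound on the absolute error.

Bisection error bound: |error| ≤ (b-a)/2^n
|error| ≤ (-1 - (-2))/2^22 = 1/2^22
|error| ≤ 0.0000002384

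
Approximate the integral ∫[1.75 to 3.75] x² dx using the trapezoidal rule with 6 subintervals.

f(x) = x²
a = 1.75, b = 3.75, n = 6
h = (b - a)/n = 0.333333

Trapezoidal rule: (h/2)[f(x₀) + 2f(x₁) + 2f(x₂) + ... + f(xₙ)]

x_0 = 1.7500, f(x_0) = 3.062500, coefficient = 1
x_1 = 2.0833, f(x_1) = 4.340278, coefficient = 2
x_2 = 2.4167, f(x_2) = 5.840278, coefficient = 2
x_3 = 2.7500, f(x_3) = 7.562500, coefficient = 2
x_4 = 3.0833, f(x_4) = 9.506944, coefficient = 2
x_5 = 3.4167, f(x_5) = 11.673611, coefficient = 2
x_6 = 3.7500, f(x_6) = 14.062500, coefficient = 1

I ≈ (0.333333/2) × 94.972222 = 15.828704
Exact value: 15.791667
Error: 0.037037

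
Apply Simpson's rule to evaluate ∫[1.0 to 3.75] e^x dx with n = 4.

f(x) = e^x
a = 1.0, b = 3.75, n = 4
h = (b - a)/n = 0.687500

Simpson's rule: (h/3)[f(x₀) + 4f(x₁) + 2f(x₂) + ... + f(xₙ)]

x_0 = 1.0000, f(x_0) = 2.718282, coefficient = 1
x_1 = 1.6875, f(x_1) = 5.405949, coefficient = 4
x_2 = 2.3750, f(x_2) = 10.751013, coefficient = 2
x_3 = 3.0625, f(x_3) = 21.380943, coefficient = 4
x_4 = 3.7500, f(x_4) = 42.521082, coefficient = 1

I ≈ (0.687500/3) × 173.888957 = 39.849553
Exact value: 39.802800
Error: 0.046752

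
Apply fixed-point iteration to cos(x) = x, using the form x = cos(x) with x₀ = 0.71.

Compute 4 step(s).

Equation: cos(x) = x
Fixed-point form: x = cos(x)
x₀ = 0.71

x_1 = g(0.710000) = 0.758362
x_2 = g(0.758362) = 0.725964
x_3 = g(0.725964) = 0.747860
x_4 = g(0.747860) = 0.733146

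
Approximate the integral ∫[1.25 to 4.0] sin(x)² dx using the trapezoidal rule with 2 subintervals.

f(x) = sin(x)²
a = 1.25, b = 4.0, n = 2
h = (b - a)/n = 1.375000

Trapezoidal rule: (h/2)[f(x₀) + 2f(x₁) + 2f(x₂) + ... + f(xₙ)]

x_0 = 1.2500, f(x_0) = 0.900572, coefficient = 1
x_1 = 2.6250, f(x_1) = 0.243957, coefficient = 2
x_2 = 4.0000, f(x_2) = 0.572750, coefficient = 1

I ≈ (1.375000/2) × 1.961236 = 1.348350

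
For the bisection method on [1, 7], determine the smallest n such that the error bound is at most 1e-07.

We need (b-a)/2^n ≤ 1e-07
(7 - 1)/2^n ≤ 1e-07
6/2^n ≤ 1e-07
2^n ≥ 60000000
n ≥ log₂(60000000) = 25.84
n ≥ 26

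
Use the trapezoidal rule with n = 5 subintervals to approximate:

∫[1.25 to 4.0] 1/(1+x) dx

f(x) = 1/(1+x)
a = 1.25, b = 4.0, n = 5
h = (b - a)/n = 0.550000

Trapezoidal rule: (h/2)[f(x₀) + 2f(x₁) + 2f(x₂) + ... + f(xₙ)]

x_0 = 1.2500, f(x_0) = 0.444444, coefficient = 1
x_1 = 1.8000, f(x_1) = 0.357143, coefficient = 2
x_2 = 2.3500, f(x_2) = 0.298507, coefficient = 2
x_3 = 2.9000, f(x_3) = 0.256410, coefficient = 2
x_4 = 3.4500, f(x_4) = 0.224719, coefficient = 2
x_5 = 4.0000, f(x_5) = 0.200000, coefficient = 1

I ≈ (0.550000/2) × 2.918004 = 0.802451
Exact value: 0.798508
Error: 0.003943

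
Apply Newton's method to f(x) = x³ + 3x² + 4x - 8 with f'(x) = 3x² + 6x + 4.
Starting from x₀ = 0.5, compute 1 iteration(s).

f(x) = x³ + 3x² + 4x - 8
f'(x) = 3x² + 6x + 4
x₀ = 0.5

Newton-Raphson formula: x_{n+1} = x_n - f(x_n)/f'(x_n)

Iteration 1:
  f(0.500000) = -5.125000
  f'(0.500000) = 7.750000
  x_1 = 0.500000 - (-5.125000)/7.750000 = 1.161290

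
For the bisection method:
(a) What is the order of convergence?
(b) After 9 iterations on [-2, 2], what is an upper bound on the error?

(a) Bisection has linear (order 1) convergence; the error is halved each step.

(b) Error bound = (b-a)/2^n = (2 - (-2))/2^{9}
    = 4/2^{9}

(a) 1 (linear); (b) error ≤ 7.81e-03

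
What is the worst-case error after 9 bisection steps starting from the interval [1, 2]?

Bisection error bound: |error| ≤ (b-a)/2^n
|error| ≤ (2 - 1)/2^9 = 1/2^9
|error| ≤ 0.0019531250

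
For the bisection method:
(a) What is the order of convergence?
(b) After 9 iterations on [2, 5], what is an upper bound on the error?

(a) Bisection has linear (order 1) convergence; the error is halved each step.

(b) Error bound = (b-a)/2^n = (5 - 2)/2^{9}
    = 3/2^{9}

(a) 1 (linear); (b) error ≤ 5.86e-03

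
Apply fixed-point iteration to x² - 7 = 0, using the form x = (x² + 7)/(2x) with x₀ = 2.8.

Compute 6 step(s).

Equation: x² - 7 = 0
Fixed-point form: x = (x² + 7)/(2x)
x₀ = 2.8

x_1 = g(2.800000) = 2.650000
x_2 = g(2.650000) = 2.645755
x_3 = g(2.645755) = 2.645751
x_4 = g(2.645751) = 2.645751
x_5 = g(2.645751) = 2.645751
x_6 = g(2.645751) = 2.645751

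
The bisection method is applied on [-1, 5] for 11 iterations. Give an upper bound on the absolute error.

Bisection error bound: |error| ≤ (b-a)/2^n
|error| ≤ (5 - (-1))/2^11 = 6/2^11
|error| ≤ 0.0029296875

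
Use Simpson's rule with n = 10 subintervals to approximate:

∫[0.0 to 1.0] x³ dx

f(x) = x³
a = 0.0, b = 1.0, n = 10
h = (b - a)/n = 0.100000

Simpson's rule: (h/3)[f(x₀) + 4f(x₁) + 2f(x₂) + ... + f(xₙ)]

x_0 = 0.0000, f(x_0) = 0.000000, coefficient = 1
x_1 = 0.1000, f(x_1) = 0.001000, coefficient = 4
x_2 = 0.2000, f(x_2) = 0.008000, coefficient = 2
x_3 = 0.3000, f(x_3) = 0.027000, coefficient = 4
x_4 = 0.4000, f(x_4) = 0.064000, coefficient = 2
x_5 = 0.5000, f(x_5) = 0.125000, coefficient = 4
x_6 = 0.6000, f(x_6) = 0.216000, coefficient = 2
x_7 = 0.7000, f(x_7) = 0.343000, coefficient = 4
x_8 = 0.8000, f(x_8) = 0.512000, coefficient = 2
x_9 = 0.9000, f(x_9) = 0.729000, coefficient = 4
x_10 = 1.0000, f(x_10) = 1.000000, coefficient = 1

I ≈ (0.100000/3) × 7.500000 = 0.250000
Exact value: 0.250000
Error: 0.000000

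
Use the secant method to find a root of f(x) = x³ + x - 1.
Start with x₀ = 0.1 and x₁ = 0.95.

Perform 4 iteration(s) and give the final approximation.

f(x) = x³ + x - 1
x₀ = 0.1, x₁ = 0.95

Secant formula: x_{n+1} = x_n - f(x_n)(x_n - x_{n-1})/(f(x_n) - f(x_{n-1}))

Iteration 1:
  f(0.100000) = -0.899000
  f(0.950000) = 0.807375
  x_2 = 0.950000 - 0.807375×(0.950000 - 0.100000)/(0.807375 - (-0.899000))
       = 0.547821
Iteration 2:
  f(0.950000) = 0.807375
  f(0.547821) = -0.287774
  x_3 = 0.547821 - (-0.287774)×(0.547821 - 0.950000)/(-0.287774 - 0.807375)
       = 0.653502
Iteration 3:
  f(0.547821) = -0.287774
  f(0.653502) = -0.067410
  x_4 = 0.653502 - (-0.067410)×(0.653502 - 0.547821)/(-0.067410 - (-0.287774))
       = 0.685830
Iteration 4:
  f(0.653502) = -0.067410
  f(0.685830) = 0.008420
  x_5 = 0.685830 - 0.008420×(0.685830 - 0.653502)/(0.008420 - (-0.067410))
       = 0.682241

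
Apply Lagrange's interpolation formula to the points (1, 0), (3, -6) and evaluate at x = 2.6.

Lagrange interpolation formula:
P(x) = Σ yᵢ × Lᵢ(x)
where Lᵢ(x) = Π_{j≠i} (x - xⱼ)/(xᵢ - xⱼ)

L_0(2.6) = (2.6 - 3)/(1 - 3) = 0.200000
L_1(2.6) = (2.6 - 1)/(3 - 1) = 0.800000

P(2.6) = 0×L_0(2.6) + (-6)×L_1(2.6)
P(2.6) = -4.800000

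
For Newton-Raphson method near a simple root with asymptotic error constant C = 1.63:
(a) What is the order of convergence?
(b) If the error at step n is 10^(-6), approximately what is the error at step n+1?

(a) Newton-Raphson has quadratic (order 2) convergence near simple roots.
    This means |e_{n+1}| ≈ C|e_n|².

(b) With |e_n| = 10^(-6) and C = 1.63:
    |e_{n+1}| ≈ 1.63 × (10^(-6))² = 1.63 × 10^(-12)

(a) 2 (quadratic); (b) |e_{n+1}| ≈ 1.630e-12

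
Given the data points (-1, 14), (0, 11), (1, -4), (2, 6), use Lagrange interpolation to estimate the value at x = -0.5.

Lagrange interpolation formula:
P(x) = Σ yᵢ × Lᵢ(x)
where Lᵢ(x) = Π_{j≠i} (x - xⱼ)/(xᵢ - xⱼ)

L_0(-0.5) = (-0.5 - 0)/(-1 - 0) × (-0.5 - 1)/(-1 - 1) × (-0.5 - 2)/(-1 - 2) = 0.312500
L_1(-0.5) = (-0.5 - (-1))/(0 - (-1)) × (-0.5 - 1)/(0 - 1) × (-0.5 - 2)/(0 - 2) = 0.937500
L_2(-0.5) = (-0.5 - (-1))/(1 - (-1)) × (-0.5 - 0)/(1 - 0) × (-0.5 - 2)/(1 - 2) = -0.312500
L_3(-0.5) = (-0.5 - (-1))/(2 - (-1)) × (-0.5 - 0)/(2 - 0) × (-0.5 - 1)/(2 - 1) = 0.062500

P(-0.5) = 14×L_0(-0.5) + 11×L_1(-0.5) + (-4)×L_2(-0.5) + 6×L_3(-0.5)
P(-0.5) = 16.312500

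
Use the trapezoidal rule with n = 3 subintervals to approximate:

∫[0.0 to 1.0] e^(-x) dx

f(x) = e^(-x)
a = 0.0, b = 1.0, n = 3
h = (b - a)/n = 0.333333

Trapezoidal rule: (h/2)[f(x₀) + 2f(x₁) + 2f(x₂) + ... + f(xₙ)]

x_0 = 0.0000, f(x_0) = 1.000000, coefficient = 1
x_1 = 0.3333, f(x_1) = 0.716531, coefficient = 2
x_2 = 0.6667, f(x_2) = 0.513417, coefficient = 2
x_3 = 1.0000, f(x_3) = 0.367879, coefficient = 1

I ≈ (0.333333/2) × 3.827776 = 0.637963
Exact value: 0.632121
Error: 0.005842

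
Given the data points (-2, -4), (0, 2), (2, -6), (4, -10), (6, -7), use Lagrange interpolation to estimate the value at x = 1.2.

Lagrange interpolation formula:
P(x) = Σ yᵢ × Lᵢ(x)
where Lᵢ(x) = Π_{j≠i} (x - xⱼ)/(xᵢ - xⱼ)

L_0(1.2) = (1.2 - 0)/(-2 - 0) × (1.2 - 2)/(-2 - 2) × (1.2 - 4)/(-2 - 4) × (1.2 - 6)/(-2 - 6) = -0.033600
L_1(1.2) = (1.2 - (-2))/(0 - (-2)) × (1.2 - 2)/(0 - 2) × (1.2 - 4)/(0 - 4) × (1.2 - 6)/(0 - 6) = 0.358400
L_2(1.2) = (1.2 - (-2))/(2 - (-2)) × (1.2 - 0)/(2 - 0) × (1.2 - 4)/(2 - 4) × (1.2 - 6)/(2 - 6) = 0.806400
L_3(1.2) = (1.2 - (-2))/(4 - (-2)) × (1.2 - 0)/(4 - 0) × (1.2 - 2)/(4 - 2) × (1.2 - 6)/(4 - 6) = -0.153600
L_4(1.2) = (1.2 - (-2))/(6 - (-2)) × (1.2 - 0)/(6 - 0) × (1.2 - 2)/(6 - 2) × (1.2 - 4)/(6 - 4) = 0.022400

P(1.2) = (-4)×L_0(1.2) + 2×L_1(1.2) + (-6)×L_2(1.2) + (-10)×L_3(1.2) + (-7)×L_4(1.2)
P(1.2) = -2.608000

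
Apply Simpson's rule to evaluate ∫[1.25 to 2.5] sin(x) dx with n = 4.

f(x) = sin(x)
a = 1.25, b = 2.5, n = 4
h = (b - a)/n = 0.312500

Simpson's rule: (h/3)[f(x₀) + 4f(x₁) + 2f(x₂) + ... + f(xₙ)]

x_0 = 1.2500, f(x_0) = 0.948985, coefficient = 1
x_1 = 1.5625, f(x_1) = 0.999966, coefficient = 4
x_2 = 1.8750, f(x_2) = 0.954086, coefficient = 2
x_3 = 2.1875, f(x_3) = 0.815789, coefficient = 4
x_4 = 2.5000, f(x_4) = 0.598472, coefficient = 1

I ≈ (0.312500/3) × 10.718648 = 1.116526
Exact value: 1.116466
Error: 0.000060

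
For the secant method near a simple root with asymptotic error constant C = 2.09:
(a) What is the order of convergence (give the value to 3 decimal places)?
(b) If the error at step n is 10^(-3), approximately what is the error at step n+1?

(a) Secant method has superlinear convergence with order φ = (1+√5)/2 ≈ 1.618.
    This means |e_{n+1}| ≈ C|e_n|^1.618.

(b) With |e_n| = 10^(-3) and C = 2.09:
    |e_{n+1}| ≈ 2.09 × (10^(-3))^1.618 = 2.09 × 10^(-4.85)

(a) ≈ 1.618 (golden ratio); (b) |e_{n+1}| ≈ 2.924e-05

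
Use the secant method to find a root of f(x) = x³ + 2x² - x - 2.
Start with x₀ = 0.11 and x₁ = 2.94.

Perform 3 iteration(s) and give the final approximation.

f(x) = x³ + 2x² - x - 2
x₀ = 0.11, x₁ = 2.94

Secant formula: x_{n+1} = x_n - f(x_n)(x_n - x_{n-1})/(f(x_n) - f(x_{n-1}))

Iteration 1:
  f(0.110000) = -2.084469
  f(2.940000) = 37.759384
  x_2 = 2.940000 - 37.759384×(2.940000 - 0.110000)/(37.759384 - (-2.084469))
       = 0.258054
Iteration 2:
  f(2.940000) = 37.759384
  f(0.258054) = -2.107686
  x_3 = 0.258054 - (-2.107686)×(0.258054 - 2.940000)/(-2.107686 - 37.759384)
       = 0.399843
Iteration 3:
  f(0.258054) = -2.107686
  f(0.399843) = -2.016170
  x_4 = 0.399843 - (-2.016170)×(0.399843 - 0.258054)/(-2.016170 - (-2.107686))
       = 3.523550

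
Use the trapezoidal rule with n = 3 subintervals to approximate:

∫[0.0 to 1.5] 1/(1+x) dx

f(x) = 1/(1+x)
a = 0.0, b = 1.5, n = 3
h = (b - a)/n = 0.500000

Trapezoidal rule: (h/2)[f(x₀) + 2f(x₁) + 2f(x₂) + ... + f(xₙ)]

x_0 = 0.0000, f(x_0) = 1.000000, coefficient = 1
x_1 = 0.5000, f(x_1) = 0.666667, coefficient = 2
x_2 = 1.0000, f(x_2) = 0.500000, coefficient = 2
x_3 = 1.5000, f(x_3) = 0.400000, coefficient = 1

I ≈ (0.500000/2) × 3.733333 = 0.933333
Exact value: 0.916291
Error: 0.017043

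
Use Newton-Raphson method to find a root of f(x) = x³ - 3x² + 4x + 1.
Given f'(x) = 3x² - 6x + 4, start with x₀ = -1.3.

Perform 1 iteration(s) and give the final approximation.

f(x) = x³ - 3x² + 4x + 1
f'(x) = 3x² - 6x + 4
x₀ = -1.3

Newton-Raphson formula: x_{n+1} = x_n - f(x_n)/f'(x_n)

Iteration 1:
  f(-1.300000) = -11.467000
  f'(-1.300000) = 16.870000
  x_1 = -1.300000 - (-11.467000)/16.870000 = -0.620273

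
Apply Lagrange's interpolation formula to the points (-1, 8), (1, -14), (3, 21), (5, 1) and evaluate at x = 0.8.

Lagrange interpolation formula:
P(x) = Σ yᵢ × Lᵢ(x)
where Lᵢ(x) = Π_{j≠i} (x - xⱼ)/(xᵢ - xⱼ)

L_0(0.8) = (0.8 - 1)/(-1 - 1) × (0.8 - 3)/(-1 - 3) × (0.8 - 5)/(-1 - 5) = 0.038500
L_1(0.8) = (0.8 - (-1))/(1 - (-1)) × (0.8 - 3)/(1 - 3) × (0.8 - 5)/(1 - 5) = 1.039500
L_2(0.8) = (0.8 - (-1))/(3 - (-1)) × (0.8 - 1)/(3 - 1) × (0.8 - 5)/(3 - 5) = -0.094500
L_3(0.8) = (0.8 - (-1))/(5 - (-1)) × (0.8 - 1)/(5 - 1) × (0.8 - 3)/(5 - 3) = 0.016500

P(0.8) = 8×L_0(0.8) + (-14)×L_1(0.8) + 21×L_2(0.8) + 1×L_3(0.8)
P(0.8) = -16.213000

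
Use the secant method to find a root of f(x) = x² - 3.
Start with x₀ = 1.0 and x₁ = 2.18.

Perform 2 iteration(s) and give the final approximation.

f(x) = x² - 3
x₀ = 1.0, x₁ = 2.18

Secant formula: x_{n+1} = x_n - f(x_n)(x_n - x_{n-1})/(f(x_n) - f(x_{n-1}))

Iteration 1:
  f(1.000000) = -2.000000
  f(2.180000) = 1.752400
  x_2 = 2.180000 - 1.752400×(2.180000 - 1.000000)/(1.752400 - (-2.000000))
       = 1.628931
Iteration 2:
  f(2.180000) = 1.752400
  f(1.628931) = -0.346584
  x_3 = 1.628931 - (-0.346584)×(1.628931 - 2.180000)/(-0.346584 - 1.752400)
       = 1.719923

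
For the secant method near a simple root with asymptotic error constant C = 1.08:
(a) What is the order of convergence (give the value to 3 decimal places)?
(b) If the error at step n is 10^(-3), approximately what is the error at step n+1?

(a) Secant method has superlinear convergence with order φ = (1+√5)/2 ≈ 1.618.
    This means |e_{n+1}| ≈ C|e_n|^1.618.

(b) With |e_n| = 10^(-3) and C = 1.08:
    |e_{n+1}| ≈ 1.08 × (10^(-3))^1.618 = 1.08 × 10^(-4.85)

(a) ≈ 1.618 (golden ratio); (b) |e_{n+1}| ≈ 1.511e-05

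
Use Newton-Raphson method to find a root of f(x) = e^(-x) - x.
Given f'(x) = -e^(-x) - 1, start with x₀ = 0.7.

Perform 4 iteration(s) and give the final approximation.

f(x) = e^(-x) - x
f'(x) = -e^(-x) - 1
x₀ = 0.7

Newton-Raphson formula: x_{n+1} = x_n - f(x_n)/f'(x_n)

Iteration 1:
  f(0.700000) = -0.203415
  f'(0.700000) = -1.496585
  x_1 = 0.700000 - (-0.203415)/(-1.496585) = 0.564081
Iteration 2:
  f(0.564081) = 0.004802
  f'(0.564081) = -1.568883
  x_2 = 0.564081 - 0.004802/(-1.568883) = 0.567142
Iteration 3:
  f(0.567142) = 0.000003
  f'(0.567142) = -1.567144
  x_3 = 0.567142 - 0.000003/(-1.567144) = 0.567143
Iteration 4:
  f(0.567143) = 0.000000
  f'(0.567143) = -1.567143
  x_4 = 0.567143 - 0.000000/(-1.567143) = 0.567143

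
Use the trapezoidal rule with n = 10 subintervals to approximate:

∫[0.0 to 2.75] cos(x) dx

f(x) = cos(x)
a = 0.0, b = 2.75, n = 10
h = (b - a)/n = 0.275000

Trapezoidal rule: (h/2)[f(x₀) + 2f(x₁) + 2f(x₂) + ... + f(xₙ)]

x_0 = 0.0000, f(x_0) = 1.000000, coefficient = 1
x_1 = 0.2750, f(x_1) = 0.962425, coefficient = 2
x_2 = 0.5500, f(x_2) = 0.852525, coefficient = 2
x_3 = 0.8250, f(x_3) = 0.678557, coefficient = 2
x_4 = 1.1000, f(x_4) = 0.453596, coefficient = 2
x_5 = 1.3750, f(x_5) = 0.194548, coefficient = 2
x_6 = 1.6500, f(x_6) = -0.079121, coefficient = 2
x_7 = 1.9250, f(x_7) = -0.346844, coefficient = 2
x_8 = 2.2000, f(x_8) = -0.588501, coefficient = 2
x_9 = 2.4750, f(x_9) = -0.785933, coefficient = 2
x_10 = 2.7500, f(x_10) = -0.924302, coefficient = 1

I ≈ (0.275000/2) × 2.758201 = 0.379253
Exact value: 0.381661
Error: 0.002408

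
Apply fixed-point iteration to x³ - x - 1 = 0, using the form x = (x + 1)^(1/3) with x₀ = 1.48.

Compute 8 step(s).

Equation: x³ - x - 1 = 0
Fixed-point form: x = (x + 1)^(1/3)
x₀ = 1.48

x_1 = g(1.480000) = 1.353580
x_2 = g(1.353580) = 1.330178
x_3 = g(1.330178) = 1.325754
x_4 = g(1.325754) = 1.324915
x_5 = g(1.324915) = 1.324755
x_6 = g(1.324755) = 1.324725
x_7 = g(1.324725) = 1.324719
x_8 = g(1.324719) = 1.324718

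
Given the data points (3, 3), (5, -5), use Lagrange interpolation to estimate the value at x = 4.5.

Lagrange interpolation formula:
P(x) = Σ yᵢ × Lᵢ(x)
where Lᵢ(x) = Π_{j≠i} (x - xⱼ)/(xᵢ - xⱼ)

L_0(4.5) = (4.5 - 5)/(3 - 5) = 0.250000
L_1(4.5) = (4.5 - 3)/(5 - 3) = 0.750000

P(4.5) = 3×L_0(4.5) + (-5)×L_1(4.5)
P(4.5) = -3.000000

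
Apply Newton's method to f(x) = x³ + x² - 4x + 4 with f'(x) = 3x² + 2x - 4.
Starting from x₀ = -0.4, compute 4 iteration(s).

f(x) = x³ + x² - 4x + 4
f'(x) = 3x² + 2x - 4
x₀ = -0.4

Newton-Raphson formula: x_{n+1} = x_n - f(x_n)/f'(x_n)

Iteration 1:
  f(-0.400000) = 5.696000
  f'(-0.400000) = -4.320000
  x_1 = -0.400000 - 5.696000/(-4.320000) = 0.918519
Iteration 2:
  f(0.918519) = 1.944534
  f'(0.918519) = 0.368066
  x_2 = 0.918519 - 1.944534/0.368066 = -4.364597
Iteration 3:
  f(-4.364597) = -42.636211
  f'(-4.364597) = 44.419934
  x_3 = -4.364597 - (-42.636211)/44.419934 = -3.404753
Iteration 4:
  f(-3.404753) = -10.257714
  f'(-3.404753) = 23.967526
  x_4 = -3.404753 - (-10.257714)/23.967526 = -2.976769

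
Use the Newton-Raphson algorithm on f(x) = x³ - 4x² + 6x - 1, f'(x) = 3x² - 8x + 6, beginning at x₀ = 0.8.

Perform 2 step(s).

f(x) = x³ - 4x² + 6x - 1
f'(x) = 3x² - 8x + 6
x₀ = 0.8

Newton-Raphson formula: x_{n+1} = x_n - f(x_n)/f'(x_n)

Iteration 1:
  f(0.800000) = 1.752000
  f'(0.800000) = 1.520000
  x_1 = 0.800000 - 1.752000/1.520000 = -0.352632
Iteration 2:
  f(-0.352632) = -3.657035
  f'(-0.352632) = 9.194100
  x_2 = -0.352632 - (-3.657035)/9.194100 = 0.045127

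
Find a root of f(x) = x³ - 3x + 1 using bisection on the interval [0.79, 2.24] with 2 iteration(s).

f(x) = x³ - 3x + 1
Initial interval: [0.79, 2.24]

Iteration 1:
  c_1 = (0.790000 + 2.240000)/2 = 1.515000
  f(c_1) = f(1.515000) = -0.067734
  f(a) × f(c) ≥ 0, new interval: [1.515000, 2.240000]
Iteration 2:
  c_2 = (1.515000 + 2.240000)/2 = 1.877500
  f(c_2) = f(1.877500) = 1.985699
  f(a) × f(c) < 0, new interval: [1.515000, 1.877500]

After 2 iteration(s), the approximation is c_2 = 1.877500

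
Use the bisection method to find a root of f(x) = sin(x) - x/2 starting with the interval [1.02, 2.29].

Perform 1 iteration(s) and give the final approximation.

f(x) = sin(x) - x/2
Initial interval: [1.02, 2.29]

Iteration 1:
  c_1 = (1.020000 + 2.290000)/2 = 1.655000
  f(c_1) = f(1.655000) = 0.168957
  f(a) × f(c) ≥ 0, new interval: [1.655000, 2.290000]

After 1 iteration(s), the approximation is c_1 = 1.655000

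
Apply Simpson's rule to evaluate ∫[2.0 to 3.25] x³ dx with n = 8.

f(x) = x³
a = 2.0, b = 3.25, n = 8
h = (b - a)/n = 0.156250

Simpson's rule: (h/3)[f(x₀) + 4f(x₁) + 2f(x₂) + ... + f(xₙ)]

x_0 = 2.0000, f(x_0) = 8.000000, coefficient = 1
x_1 = 2.1562, f(x_1) = 10.025299, coefficient = 4
x_2 = 2.3125, f(x_2) = 12.366455, coefficient = 2
x_3 = 2.4688, f(x_3) = 15.046356, coefficient = 4
x_4 = 2.6250, f(x_4) = 18.087891, coefficient = 2
x_5 = 2.7812, f(x_5) = 21.513947, coefficient = 4
x_6 = 2.9375, f(x_6) = 25.347412, coefficient = 2
x_7 = 3.0938, f(x_7) = 29.611176, coefficient = 4
x_8 = 3.2500, f(x_8) = 34.328125, coefficient = 1

I ≈ (0.156250/3) × 458.718750 = 23.891602
Exact value: 23.891602
Error: 0.000000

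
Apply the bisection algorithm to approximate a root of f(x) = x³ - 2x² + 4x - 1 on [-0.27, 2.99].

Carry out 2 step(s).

f(x) = x³ - 2x² + 4x - 1
Initial interval: [-0.27, 2.99]

Iteration 1:
  c_1 = (-0.270000 + 2.990000)/2 = 1.360000
  f(c_1) = f(1.360000) = 3.256256
  f(a) × f(c) < 0, new interval: [-0.270000, 1.360000]
Iteration 2:
  c_2 = (-0.270000 + 1.360000)/2 = 0.545000
  f(c_2) = f(0.545000) = 0.747829
  f(a) × f(c) < 0, new interval: [-0.270000, 0.545000]

After 2 iteration(s), the approximation is c_2 = 0.545000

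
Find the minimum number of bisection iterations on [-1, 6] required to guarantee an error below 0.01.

We need (b-a)/2^n ≤ 0.01
(6 - (-1))/2^n ≤ 0.01
7/2^n ≤ 0.01
2^n ≥ 700
n ≥ log₂(700) = 9.45
n ≥ 10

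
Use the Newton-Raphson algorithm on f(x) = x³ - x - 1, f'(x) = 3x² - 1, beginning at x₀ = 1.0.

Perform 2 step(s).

f(x) = x³ - x - 1
f'(x) = 3x² - 1
x₀ = 1.0

Newton-Raphson formula: x_{n+1} = x_n - f(x_n)/f'(x_n)

Iteration 1:
  f(1.000000) = -1.000000
  f'(1.000000) = 2.000000
  x_1 = 1.000000 - (-1.000000)/2.000000 = 1.500000
Iteration 2:
  f(1.500000) = 0.875000
  f'(1.500000) = 5.750000
  x_2 = 1.500000 - 0.875000/5.750000 = 1.347826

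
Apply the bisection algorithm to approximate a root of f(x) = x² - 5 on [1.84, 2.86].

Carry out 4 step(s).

f(x) = x² - 5
Initial interval: [1.84, 2.86]

Iteration 1:
  c_1 = (1.840000 + 2.860000)/2 = 2.350000
  f(c_1) = f(2.350000) = 0.522500
  f(a) × f(c) < 0, new interval: [1.840000, 2.350000]
Iteration 2:
  c_2 = (1.840000 + 2.350000)/2 = 2.095000
  f(c_2) = f(2.095000) = -0.610975
  f(a) × f(c) ≥ 0, new interval: [2.095000, 2.350000]
Iteration 3:
  c_3 = (2.095000 + 2.350000)/2 = 2.222500
  f(c_3) = f(2.222500) = -0.060494
  f(a) × f(c) ≥ 0, new interval: [2.222500, 2.350000]
Iteration 4:
  c_4 = (2.222500 + 2.350000)/2 = 2.286250
  f(c_4) = f(2.286250) = 0.226939
  f(a) × f(c) < 0, new interval: [2.222500, 2.286250]

After 4 iteration(s), the approximation is c_4 = 2.286250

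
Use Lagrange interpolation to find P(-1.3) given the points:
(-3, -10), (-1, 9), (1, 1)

Lagrange interpolation formula:
P(x) = Σ yᵢ × Lᵢ(x)
where Lᵢ(x) = Π_{j≠i} (x - xⱼ)/(xᵢ - xⱼ)

L_0(-1.3) = (-1.3 - (-1))/(-3 - (-1)) × (-1.3 - 1)/(-3 - 1) = 0.086250
L_1(-1.3) = (-1.3 - (-3))/(-1 - (-3)) × (-1.3 - 1)/(-1 - 1) = 0.977500
L_2(-1.3) = (-1.3 - (-3))/(1 - (-3)) × (-1.3 - (-1))/(1 - (-1)) = -0.063750

P(-1.3) = (-10)×L_0(-1.3) + 9×L_1(-1.3) + 1×L_2(-1.3)
P(-1.3) = 7.871250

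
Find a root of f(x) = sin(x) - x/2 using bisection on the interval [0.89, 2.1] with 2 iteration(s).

f(x) = sin(x) - x/2
Initial interval: [0.89, 2.1]

Iteration 1:
  c_1 = (0.890000 + 2.100000)/2 = 1.495000
  f(c_1) = f(1.495000) = 0.249629
  f(a) × f(c) ≥ 0, new interval: [1.495000, 2.100000]
Iteration 2:
  c_2 = (1.495000 + 2.100000)/2 = 1.797500
  f(c_2) = f(1.797500) = 0.075663
  f(a) × f(c) ≥ 0, new interval: [1.797500, 2.100000]

After 2 iteration(s), the approximation is c_2 = 1.797500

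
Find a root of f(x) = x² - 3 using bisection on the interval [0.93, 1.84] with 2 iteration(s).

f(x) = x² - 3
Initial interval: [0.93, 1.84]

Iteration 1:
  c_1 = (0.930000 + 1.840000)/2 = 1.385000
  f(c_1) = f(1.385000) = -1.081775
  f(a) × f(c) ≥ 0, new interval: [1.385000, 1.840000]
Iteration 2:
  c_2 = (1.385000 + 1.840000)/2 = 1.612500
  f(c_2) = f(1.612500) = -0.399844
  f(a) × f(c) ≥ 0, new interval: [1.612500, 1.840000]

After 2 iteration(s), the approximation is c_2 = 1.612500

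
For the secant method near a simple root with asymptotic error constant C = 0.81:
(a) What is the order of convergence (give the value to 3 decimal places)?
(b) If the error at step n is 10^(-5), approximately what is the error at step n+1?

(a) Secant method has superlinear convergence with order φ = (1+√5)/2 ≈ 1.618.
    This means |e_{n+1}| ≈ C|e_n|^1.618.

(b) With |e_n| = 10^(-5) and C = 0.81:
    |e_{n+1}| ≈ 0.81 × (10^(-5))^1.618 = 0.81 × 10^(-8.09)

(a) ≈ 1.618 (golden ratio); (b) |e_{n+1}| ≈ 6.581e-09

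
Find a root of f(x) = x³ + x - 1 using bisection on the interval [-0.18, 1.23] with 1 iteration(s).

f(x) = x³ + x - 1
Initial interval: [-0.18, 1.23]

Iteration 1:
  c_1 = (-0.180000 + 1.230000)/2 = 0.525000
  f(c_1) = f(0.525000) = -0.330297
  f(a) × f(c) ≥ 0, new interval: [0.525000, 1.230000]

After 1 iteration(s), the approximation is c_1 = 0.525000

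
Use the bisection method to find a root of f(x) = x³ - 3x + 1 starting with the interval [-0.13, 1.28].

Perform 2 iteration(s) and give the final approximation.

f(x) = x³ - 3x + 1
Initial interval: [-0.13, 1.28]

Iteration 1:
  c_1 = (-0.130000 + 1.280000)/2 = 0.575000
  f(c_1) = f(0.575000) = -0.534891
  f(a) × f(c) < 0, new interval: [-0.130000, 0.575000]
Iteration 2:
  c_2 = (-0.130000 + 0.575000)/2 = 0.222500
  f(c_2) = f(0.222500) = 0.343515
  f(a) × f(c) ≥ 0, new interval: [0.222500, 0.575000]

After 2 iteration(s), the approximation is c_2 = 0.222500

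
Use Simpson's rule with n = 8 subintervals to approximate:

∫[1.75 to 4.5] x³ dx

f(x) = x³
a = 1.75, b = 4.5, n = 8
h = (b - a)/n = 0.343750

Simpson's rule: (h/3)[f(x₀) + 4f(x₁) + 2f(x₂) + ... + f(xₙ)]

x_0 = 1.7500, f(x_0) = 5.359375, coefficient = 1
x_1 = 2.0938, f(x_1) = 9.178558, coefficient = 4
x_2 = 2.4375, f(x_2) = 14.482178, coefficient = 2
x_3 = 2.7812, f(x_3) = 21.513947, coefficient = 4
x_4 = 3.1250, f(x_4) = 30.517578, coefficient = 2
x_5 = 3.4688, f(x_5) = 41.736786, coefficient = 4
x_6 = 3.8125, f(x_6) = 55.415283, coefficient = 2
x_7 = 4.1562, f(x_7) = 71.796783, coefficient = 4
x_8 = 4.5000, f(x_8) = 91.125000, coefficient = 1

I ≈ (0.343750/3) × 874.218750 = 100.170898
Exact value: 100.170898
Error: 0.000000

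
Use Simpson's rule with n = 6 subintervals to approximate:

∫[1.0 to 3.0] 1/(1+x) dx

f(x) = 1/(1+x)
a = 1.0, b = 3.0, n = 6
h = (b - a)/n = 0.333333

Simpson's rule: (h/3)[f(x₀) + 4f(x₁) + 2f(x₂) + ... + f(xₙ)]

x_0 = 1.0000, f(x_0) = 0.500000, coefficient = 1
x_1 = 1.3333, f(x_1) = 0.428571, coefficient = 4
x_2 = 1.6667, f(x_2) = 0.375000, coefficient = 2
x_3 = 2.0000, f(x_3) = 0.333333, coefficient = 4
x_4 = 2.3333, f(x_4) = 0.300000, coefficient = 2
x_5 = 2.6667, f(x_5) = 0.272727, coefficient = 4
x_6 = 3.0000, f(x_6) = 0.250000, coefficient = 1

I ≈ (0.333333/3) × 6.238528 = 0.693170
Exact value: 0.693147
Error: 0.000023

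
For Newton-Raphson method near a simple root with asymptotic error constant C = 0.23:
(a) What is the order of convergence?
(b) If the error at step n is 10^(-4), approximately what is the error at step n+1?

(a) Newton-Raphson has quadratic (order 2) convergence near simple roots.
    This means |e_{n+1}| ≈ C|e_n|².

(b) With |e_n| = 10^(-4) and C = 0.23:
    |e_{n+1}| ≈ 0.23 × (10^(-4))² = 0.23 × 10^(-8)

(a) 2 (quadratic); (b) |e_{n+1}| ≈ 2.300e-09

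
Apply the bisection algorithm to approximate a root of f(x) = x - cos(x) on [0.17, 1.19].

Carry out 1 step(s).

f(x) = x - cos(x)
Initial interval: [0.17, 1.19]

Iteration 1:
  c_1 = (0.170000 + 1.190000)/2 = 0.680000
  f(c_1) = f(0.680000) = -0.097573
  f(a) × f(c) ≥ 0, new interval: [0.680000, 1.190000]

After 1 iteration(s), the approximation is c_1 = 0.680000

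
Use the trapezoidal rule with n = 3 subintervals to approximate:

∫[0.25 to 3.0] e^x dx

f(x) = e^x
a = 0.25, b = 3.0, n = 3
h = (b - a)/n = 0.916667

Trapezoidal rule: (h/2)[f(x₀) + 2f(x₁) + 2f(x₂) + ... + f(xₙ)]

x_0 = 0.2500, f(x_0) = 1.284025, coefficient = 1
x_1 = 1.1667, f(x_1) = 3.211271, coefficient = 2
x_2 = 2.0833, f(x_2) = 8.031195, coefficient = 2
x_3 = 3.0000, f(x_3) = 20.085537, coefficient = 1

I ≈ (0.916667/2) × 43.854493 = 20.099976
Exact value: 18.801512
Error: 1.298465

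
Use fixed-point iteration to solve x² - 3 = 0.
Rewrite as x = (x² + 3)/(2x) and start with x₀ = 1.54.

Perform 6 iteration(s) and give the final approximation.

Equation: x² - 3 = 0
Fixed-point form: x = (x² + 3)/(2x)
x₀ = 1.54

x_1 = g(1.540000) = 1.744026
x_2 = g(1.744026) = 1.732092
x_3 = g(1.732092) = 1.732051
x_4 = g(1.732051) = 1.732051
x_5 = g(1.732051) = 1.732051
x_6 = g(1.732051) = 1.732051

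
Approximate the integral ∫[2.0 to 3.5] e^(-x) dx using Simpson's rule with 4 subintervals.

f(x) = e^(-x)
a = 2.0, b = 3.5, n = 4
h = (b - a)/n = 0.375000

Simpson's rule: (h/3)[f(x₀) + 4f(x₁) + 2f(x₂) + ... + f(xₙ)]

x_0 = 2.0000, f(x_0) = 0.135335, coefficient = 1
x_1 = 2.3750, f(x_1) = 0.093014, coefficient = 4
x_2 = 2.7500, f(x_2) = 0.063928, coefficient = 2
x_3 = 3.1250, f(x_3) = 0.043937, coefficient = 4
x_4 = 3.5000, f(x_4) = 0.030197, coefficient = 1

I ≈ (0.375000/3) × 0.841194 = 0.105149
Exact value: 0.105138
Error: 0.000011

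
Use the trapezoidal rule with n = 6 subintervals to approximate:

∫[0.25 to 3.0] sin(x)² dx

f(x) = sin(x)²
a = 0.25, b = 3.0, n = 6
h = (b - a)/n = 0.458333

Trapezoidal rule: (h/2)[f(x₀) + 2f(x₁) + 2f(x₂) + ... + f(xₙ)]

x_0 = 0.2500, f(x_0) = 0.061209, coefficient = 1
x_1 = 0.7083, f(x_1) = 0.423240, coefficient = 2
x_2 = 1.1667, f(x_2) = 0.845379, coefficient = 2
x_3 = 1.6250, f(x_3) = 0.997065, coefficient = 2
x_4 = 2.0833, f(x_4) = 0.759518, coefficient = 2
x_5 = 2.5417, f(x_5) = 0.318752, coefficient = 2
x_6 = 3.0000, f(x_6) = 0.019915, coefficient = 1

I ≈ (0.458333/2) × 6.769031 = 1.551236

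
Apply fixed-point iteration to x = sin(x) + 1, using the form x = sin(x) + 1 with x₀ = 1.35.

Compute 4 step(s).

Equation: x = sin(x) + 1
Fixed-point form: x = sin(x) + 1
x₀ = 1.35

x_1 = g(1.350000) = 1.975723
x_2 = g(1.975723) = 1.919131
x_3 = g(1.919131) = 1.939942
x_4 = g(1.939942) = 1.932636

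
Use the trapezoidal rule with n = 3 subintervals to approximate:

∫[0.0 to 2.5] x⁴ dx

f(x) = x⁴
a = 0.0, b = 2.5, n = 3
h = (b - a)/n = 0.833333

Trapezoidal rule: (h/2)[f(x₀) + 2f(x₁) + 2f(x₂) + ... + f(xₙ)]

x_0 = 0.0000, f(x_0) = 0.000000, coefficient = 1
x_1 = 0.8333, f(x_1) = 0.482253, coefficient = 2
x_2 = 1.6667, f(x_2) = 7.716049, coefficient = 2
x_3 = 2.5000, f(x_3) = 39.062500, coefficient = 1

I ≈ (0.833333/2) × 55.459105 = 23.107960
Exact value: 19.531250
Error: 3.576710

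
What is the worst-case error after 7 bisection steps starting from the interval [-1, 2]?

Bisection error bound: |error| ≤ (b-a)/2^n
|error| ≤ (2 - (-1))/2^7 = 3/2^7
|error| ≤ 0.0234375000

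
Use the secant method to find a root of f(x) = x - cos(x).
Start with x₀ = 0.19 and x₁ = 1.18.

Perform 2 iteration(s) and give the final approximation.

f(x) = x - cos(x)
x₀ = 0.19, x₁ = 1.18

Secant formula: x_{n+1} = x_n - f(x_n)(x_n - x_{n-1})/(f(x_n) - f(x_{n-1}))

Iteration 1:
  f(0.190000) = -0.792004
  f(1.180000) = 0.799075
  x_2 = 1.180000 - 0.799075×(1.180000 - 0.190000)/(0.799075 - (-0.792004))
       = 0.682800
Iteration 2:
  f(1.180000) = 0.799075
  f(0.682800) = -0.093009
  x_3 = 0.682800 - (-0.093009)×(0.682800 - 1.180000)/(-0.093009 - 0.799075)
       = 0.734638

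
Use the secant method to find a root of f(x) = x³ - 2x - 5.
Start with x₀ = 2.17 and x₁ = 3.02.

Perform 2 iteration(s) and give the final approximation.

f(x) = x³ - 2x - 5
x₀ = 2.17, x₁ = 3.02

Secant formula: x_{n+1} = x_n - f(x_n)(x_n - x_{n-1})/(f(x_n) - f(x_{n-1}))

Iteration 1:
  f(2.170000) = 0.878313
  f(3.020000) = 16.503608
  x_2 = 3.020000 - 16.503608×(3.020000 - 2.170000)/(16.503608 - 0.878313)
       = 2.122221
Iteration 2:
  f(3.020000) = 16.503608
  f(2.122221) = 0.313660
  x_3 = 2.122221 - 0.313660×(2.122221 - 3.020000)/(0.313660 - 16.503608)
       = 2.104827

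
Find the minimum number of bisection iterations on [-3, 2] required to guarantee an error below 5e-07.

We need (b-a)/2^n ≤ 5e-07
(2 - (-3))/2^n ≤ 5e-07
5/2^n ≤ 5e-07
2^n ≥ 10000000
n ≥ log₂(10000000) = 23.25
n ≥ 24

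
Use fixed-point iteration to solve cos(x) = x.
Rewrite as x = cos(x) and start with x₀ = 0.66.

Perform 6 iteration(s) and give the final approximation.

Equation: cos(x) = x
Fixed-point form: x = cos(x)
x₀ = 0.66

x_1 = g(0.660000) = 0.789992
x_2 = g(0.789992) = 0.703851
x_3 = g(0.703851) = 0.762356
x_4 = g(0.762356) = 0.723211
x_5 = g(0.723211) = 0.749685
x_6 = g(0.749685) = 0.731904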